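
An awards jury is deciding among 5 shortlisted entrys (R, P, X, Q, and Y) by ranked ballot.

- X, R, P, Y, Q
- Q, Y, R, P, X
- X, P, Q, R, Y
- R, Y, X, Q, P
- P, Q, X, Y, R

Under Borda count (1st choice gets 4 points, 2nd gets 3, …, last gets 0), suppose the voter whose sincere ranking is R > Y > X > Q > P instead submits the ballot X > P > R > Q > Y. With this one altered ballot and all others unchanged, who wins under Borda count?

X

Borda totals with the altered ballot: R 8, P 13, X 14, Q 10, Y 5.
The winner is unchanged: still X.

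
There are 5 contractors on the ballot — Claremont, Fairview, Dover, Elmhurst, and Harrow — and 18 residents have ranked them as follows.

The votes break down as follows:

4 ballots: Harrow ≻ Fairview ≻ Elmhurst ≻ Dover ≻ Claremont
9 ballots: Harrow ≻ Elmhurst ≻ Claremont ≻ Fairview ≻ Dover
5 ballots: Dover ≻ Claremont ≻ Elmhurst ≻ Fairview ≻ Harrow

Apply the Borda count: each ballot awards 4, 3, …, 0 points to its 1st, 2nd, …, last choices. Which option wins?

Harrow

Borda scores:
  Claremont: 4·0 + 9·2 + 5·3 = 33
  Fairview: 4·3 + 9·1 + 5·1 = 26
  Dover: 4·1 + 9·0 + 5·4 = 24
  Elmhurst: 4·2 + 9·3 + 5·2 = 45
  Harrow: 4·4 + 9·4 + 5·0 = 52
Harrow has the highest total.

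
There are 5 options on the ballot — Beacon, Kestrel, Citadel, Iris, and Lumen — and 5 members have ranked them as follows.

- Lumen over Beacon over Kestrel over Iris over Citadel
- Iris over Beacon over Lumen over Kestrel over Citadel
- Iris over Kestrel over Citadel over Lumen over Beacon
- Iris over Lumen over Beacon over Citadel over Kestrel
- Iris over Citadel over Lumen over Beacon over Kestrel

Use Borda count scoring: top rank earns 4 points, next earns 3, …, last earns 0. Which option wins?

Borda scores:
  Beacon: 3 + 3 + 0 + 2 + 1 = 9
  Kestrel: 2 + 1 + 3 + 0 + 0 = 6
  Citadel: 0 + 0 + 2 + 1 + 3 = 6
  Iris: 1 + 4 + 4 + 4 + 4 = 17
  Lumen: 4 + 2 + 1 + 3 + 2 = 12
Iris has the highest total.

Iris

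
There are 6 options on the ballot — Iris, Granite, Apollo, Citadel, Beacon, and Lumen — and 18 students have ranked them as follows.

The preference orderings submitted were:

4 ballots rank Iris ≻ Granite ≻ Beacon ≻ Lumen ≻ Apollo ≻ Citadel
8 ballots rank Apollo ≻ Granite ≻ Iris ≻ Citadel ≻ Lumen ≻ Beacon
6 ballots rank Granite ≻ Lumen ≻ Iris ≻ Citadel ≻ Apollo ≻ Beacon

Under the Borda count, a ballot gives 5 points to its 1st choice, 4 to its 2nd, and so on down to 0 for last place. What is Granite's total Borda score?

78

Borda scores:
  Iris: 4·5 + 8·3 + 6·3 = 62
  Granite: 4·4 + 8·4 + 6·5 = 78
  Apollo: 4·1 + 8·5 + 6·1 = 50
  Citadel: 4·0 + 8·2 + 6·2 = 28
  Beacon: 4·3 + 8·0 + 6·0 = 12
  Lumen: 4·2 + 8·1 + 6·4 = 40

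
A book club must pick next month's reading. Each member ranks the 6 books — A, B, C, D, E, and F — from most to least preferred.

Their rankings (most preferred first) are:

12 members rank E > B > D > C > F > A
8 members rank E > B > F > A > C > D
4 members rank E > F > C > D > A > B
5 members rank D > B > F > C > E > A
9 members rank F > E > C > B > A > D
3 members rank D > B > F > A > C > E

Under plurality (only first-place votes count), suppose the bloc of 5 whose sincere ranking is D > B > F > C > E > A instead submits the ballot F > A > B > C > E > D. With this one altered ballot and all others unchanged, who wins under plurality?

First-place totals with the altered ballot: A 0, B 0, C 0, D 3, E 24, F 14.
The winner is unchanged: still E.

E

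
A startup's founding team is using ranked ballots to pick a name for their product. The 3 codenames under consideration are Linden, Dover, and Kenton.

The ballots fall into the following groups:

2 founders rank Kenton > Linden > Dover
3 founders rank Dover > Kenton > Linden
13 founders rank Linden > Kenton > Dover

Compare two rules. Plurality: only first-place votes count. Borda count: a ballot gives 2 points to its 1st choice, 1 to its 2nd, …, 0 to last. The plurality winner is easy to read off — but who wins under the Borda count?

Linden

Plurality first-place counts: Linden 13, Dover 3, Kenton 2 → Linden.
Borda totals: Linden 28, Dover 6, Kenton 20 → Linden.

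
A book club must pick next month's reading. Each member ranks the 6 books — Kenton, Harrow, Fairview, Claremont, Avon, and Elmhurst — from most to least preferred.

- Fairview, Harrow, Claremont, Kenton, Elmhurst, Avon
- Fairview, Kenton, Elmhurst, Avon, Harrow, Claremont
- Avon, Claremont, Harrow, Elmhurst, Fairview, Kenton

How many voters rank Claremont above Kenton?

2

Ballots ranking Claremont above Kenton: 2.
Ballots ranking Kenton above Claremont: 1.
So 2 of 3 voters prefer Claremont to Kenton.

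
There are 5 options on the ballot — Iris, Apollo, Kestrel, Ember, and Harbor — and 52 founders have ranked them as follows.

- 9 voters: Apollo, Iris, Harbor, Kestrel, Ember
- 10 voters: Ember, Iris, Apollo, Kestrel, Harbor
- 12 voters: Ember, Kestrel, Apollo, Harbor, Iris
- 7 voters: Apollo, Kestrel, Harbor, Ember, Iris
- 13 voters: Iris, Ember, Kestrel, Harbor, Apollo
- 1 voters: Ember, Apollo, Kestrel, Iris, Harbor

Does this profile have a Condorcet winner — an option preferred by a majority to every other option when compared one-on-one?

Yes

Head-to-head results (52 voters total):
Iris vs Apollo: Apollo wins 29–23.
Iris vs Kestrel: Iris wins 32–20.
Iris vs Ember: Ember wins 30–22.
Iris vs Harbor: Iris wins 33–19.
Apollo vs Kestrel: Apollo wins 27–25.
Apollo vs Ember: Ember wins 36–16.
Apollo vs Harbor: Apollo wins 39–13.
Kestrel vs Ember: Ember wins 36–16.
Kestrel vs Harbor: Kestrel wins 43–9.
Ember vs Harbor: Ember wins 36–16.
Ember beats each rival — Iris (30–22), Apollo (36–16), Kestrel (36–16), Harbor (36–16) — so Ember is the Condorcet winner.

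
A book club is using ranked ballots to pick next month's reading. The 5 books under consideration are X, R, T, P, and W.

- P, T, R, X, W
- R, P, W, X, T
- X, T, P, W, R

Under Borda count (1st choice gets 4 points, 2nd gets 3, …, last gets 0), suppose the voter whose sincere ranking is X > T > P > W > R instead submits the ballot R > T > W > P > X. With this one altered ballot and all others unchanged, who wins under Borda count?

Borda totals with the altered ballot: X 2, R 10, T 6, P 8, W 4.
The switch changes the winner from P to R.

R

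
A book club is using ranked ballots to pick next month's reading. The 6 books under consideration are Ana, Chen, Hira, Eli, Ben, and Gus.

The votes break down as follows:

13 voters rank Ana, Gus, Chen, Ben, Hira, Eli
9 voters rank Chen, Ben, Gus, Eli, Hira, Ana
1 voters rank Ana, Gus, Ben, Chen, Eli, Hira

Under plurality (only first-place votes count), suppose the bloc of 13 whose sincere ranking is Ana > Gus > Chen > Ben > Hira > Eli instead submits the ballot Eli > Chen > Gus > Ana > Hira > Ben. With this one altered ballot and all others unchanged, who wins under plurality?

First-place totals with the altered ballot: Ana 1, Chen 9, Hira 0, Eli 13, Ben 0, Gus 0.
The switch changes the winner from Ana to Eli.

Eli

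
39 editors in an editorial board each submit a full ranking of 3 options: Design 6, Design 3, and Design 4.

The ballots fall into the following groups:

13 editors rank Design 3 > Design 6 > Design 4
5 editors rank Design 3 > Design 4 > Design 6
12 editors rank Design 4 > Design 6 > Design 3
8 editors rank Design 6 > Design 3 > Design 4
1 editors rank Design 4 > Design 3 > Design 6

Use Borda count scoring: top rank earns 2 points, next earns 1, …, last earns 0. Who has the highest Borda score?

Borda scores:
  Design 6: 13·1 + 5·0 + 12·1 + 8·2 + 0 = 41
  Design 3: 13·2 + 5·2 + 12·0 + 8·1 + 1 = 45
  Design 4: 13·0 + 5·1 + 12·2 + 8·0 + 2 = 31
Design 3 has the highest total.

Design 3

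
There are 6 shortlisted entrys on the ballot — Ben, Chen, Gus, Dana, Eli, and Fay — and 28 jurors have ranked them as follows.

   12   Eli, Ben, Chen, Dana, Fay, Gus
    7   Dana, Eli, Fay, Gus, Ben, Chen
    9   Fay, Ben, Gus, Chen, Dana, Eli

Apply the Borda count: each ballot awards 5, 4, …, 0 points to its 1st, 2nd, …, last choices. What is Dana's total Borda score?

Borda scores:
  Ben: 12·4 + 7·1 + 9·4 = 91
  Chen: 12·3 + 7·0 + 9·2 = 54
  Gus: 12·0 + 7·2 + 9·3 = 41
  Dana: 12·2 + 7·5 + 9·1 = 68
  Eli: 12·5 + 7·4 + 9·0 = 88
  Fay: 12·1 + 7·3 + 9·5 = 78

68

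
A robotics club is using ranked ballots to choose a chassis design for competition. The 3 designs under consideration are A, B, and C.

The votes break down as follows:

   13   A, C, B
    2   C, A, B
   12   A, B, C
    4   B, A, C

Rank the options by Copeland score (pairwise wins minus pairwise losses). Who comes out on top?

A

Pairwise results:
  A vs B: A wins 27–4.
  A vs C: A wins 29–2.
  B vs C: B wins 16–15.
Copeland scores (wins − losses):
  A: 2 − 0 = 2
  B: 1 − 1 = 0
  C: 0 − 2 = -2
A has the best Copeland score.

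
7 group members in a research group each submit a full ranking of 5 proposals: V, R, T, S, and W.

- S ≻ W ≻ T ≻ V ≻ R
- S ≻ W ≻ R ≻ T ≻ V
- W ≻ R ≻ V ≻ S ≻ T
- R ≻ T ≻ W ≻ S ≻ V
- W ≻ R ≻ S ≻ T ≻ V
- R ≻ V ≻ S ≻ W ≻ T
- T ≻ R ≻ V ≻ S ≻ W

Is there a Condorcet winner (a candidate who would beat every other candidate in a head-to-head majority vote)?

Head-to-head results (7 voters total):
V vs R: R wins 6–1.
V vs T: T wins 5–2.
V vs S: S wins 4–3.
V vs W: W wins 5–2.
R vs T: R wins 5–2.
R vs S: R wins 5–2.
R vs W: W wins 4–3.
T vs S: S wins 5–2.
T vs W: W wins 5–2.
S vs W: S wins 4–3.
No candidate beats all others: R beats S beats W beats R, a majority cycle.

No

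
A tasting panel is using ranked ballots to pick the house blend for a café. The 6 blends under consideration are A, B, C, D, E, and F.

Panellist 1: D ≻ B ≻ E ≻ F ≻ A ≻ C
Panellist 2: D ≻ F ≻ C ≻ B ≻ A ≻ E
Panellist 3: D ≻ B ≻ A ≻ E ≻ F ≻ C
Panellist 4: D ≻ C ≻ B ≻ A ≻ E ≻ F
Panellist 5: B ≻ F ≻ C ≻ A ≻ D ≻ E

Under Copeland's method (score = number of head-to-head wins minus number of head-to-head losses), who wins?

Pairwise results:
  A vs B: B wins 5–0.
  A vs C: C wins 3–2.
  A vs D: D wins 4–1.
  A vs E: A wins 4–1.
  A vs F: F wins 3–2.
  B vs C: B wins 3–2.
  B vs D: D wins 4–1.
  B vs E: B wins 5–0.
  B vs F: B wins 4–1.
  C vs D: D wins 4–1.
  C vs E: C wins 3–2.
  C vs F: F wins 4–1.
  D vs E: D wins 5–0.
  D vs F: D wins 4–1.
  E vs F: E wins 3–2.
Copeland scores (wins − losses):
  A: 1 − 4 = -3
  B: 4 − 1 = 3
  C: 2 − 3 = -1
  D: 5 − 0 = 5
  E: 1 − 4 = -3
  F: 2 − 3 = -1
D has the best Copeland score.

D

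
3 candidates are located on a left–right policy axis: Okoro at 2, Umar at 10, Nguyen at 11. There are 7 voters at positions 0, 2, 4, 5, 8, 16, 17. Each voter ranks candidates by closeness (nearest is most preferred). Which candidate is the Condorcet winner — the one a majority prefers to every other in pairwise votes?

With single-peaked preferences on a line, the Condorcet winner is the candidate closest to the median voter.
The median voter (position 5) is closest to Okoro at 2.
Check: Okoro vs Nguyen — voters closer to Okoro: 4 of 7.

Okoro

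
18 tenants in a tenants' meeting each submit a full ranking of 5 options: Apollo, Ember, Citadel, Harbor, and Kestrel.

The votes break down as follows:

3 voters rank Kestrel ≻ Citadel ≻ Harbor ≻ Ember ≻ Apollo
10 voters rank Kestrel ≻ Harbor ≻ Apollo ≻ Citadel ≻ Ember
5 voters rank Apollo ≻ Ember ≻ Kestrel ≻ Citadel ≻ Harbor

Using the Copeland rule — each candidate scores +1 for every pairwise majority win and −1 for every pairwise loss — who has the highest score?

Kestrel

Pairwise results:
  Apollo vs Ember: Apollo wins 15–3.
  Apollo vs Citadel: Apollo wins 15–3.
  Apollo vs Harbor: Harbor wins 13–5.
  Apollo vs Kestrel: Kestrel wins 13–5.
  Ember vs Citadel: Citadel wins 13–5.
  Ember vs Harbor: Harbor wins 13–5.
  Ember vs Kestrel: Kestrel wins 13–5.
  Citadel vs Harbor: Harbor wins 10–8.
  Citadel vs Kestrel: Kestrel wins 18–0.
  Harbor vs Kestrel: Kestrel wins 18–0.
Copeland scores (wins − losses):
  Apollo: 2 − 2 = 0
  Ember: 0 − 4 = -4
  Citadel: 1 − 3 = -2
  Harbor: 3 − 1 = 2
  Kestrel: 4 − 0 = 4
Kestrel has the best Copeland score.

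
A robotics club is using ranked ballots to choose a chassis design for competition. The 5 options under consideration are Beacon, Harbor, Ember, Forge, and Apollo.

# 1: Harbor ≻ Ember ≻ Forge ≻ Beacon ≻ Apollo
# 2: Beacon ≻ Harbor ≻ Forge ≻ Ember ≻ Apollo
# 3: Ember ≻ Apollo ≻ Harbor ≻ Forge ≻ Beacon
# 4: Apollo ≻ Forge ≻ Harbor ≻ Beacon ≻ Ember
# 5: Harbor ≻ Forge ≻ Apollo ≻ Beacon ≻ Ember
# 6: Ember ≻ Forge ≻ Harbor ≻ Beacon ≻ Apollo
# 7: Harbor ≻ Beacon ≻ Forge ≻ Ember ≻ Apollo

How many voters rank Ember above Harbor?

Ballots ranking Ember above Harbor: 2.
Ballots ranking Harbor above Ember: 5.
So 2 of 7 voters prefer Ember to Harbor.

2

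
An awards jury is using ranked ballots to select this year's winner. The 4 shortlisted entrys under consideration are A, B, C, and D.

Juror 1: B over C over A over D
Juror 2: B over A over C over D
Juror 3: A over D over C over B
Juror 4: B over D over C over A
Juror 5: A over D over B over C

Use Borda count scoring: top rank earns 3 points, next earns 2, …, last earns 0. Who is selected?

Borda scores:
  A: 1 + 2 + 3 + 0 + 3 = 9
  B: 3 + 3 + 0 + 3 + 1 = 10
  C: 2 + 1 + 1 + 1 + 0 = 5
  D: 0 + 0 + 2 + 2 + 2 = 6
B has the highest total.

B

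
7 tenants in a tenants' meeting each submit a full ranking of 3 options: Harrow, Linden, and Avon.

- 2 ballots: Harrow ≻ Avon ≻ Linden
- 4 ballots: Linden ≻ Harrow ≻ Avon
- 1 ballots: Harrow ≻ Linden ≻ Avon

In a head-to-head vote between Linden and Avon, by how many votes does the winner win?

Ballots ranking Linden above Avon: 4+1 = 5.
Ballots ranking Avon above Linden: 2.
Linden wins 5–2, a margin of 3.

3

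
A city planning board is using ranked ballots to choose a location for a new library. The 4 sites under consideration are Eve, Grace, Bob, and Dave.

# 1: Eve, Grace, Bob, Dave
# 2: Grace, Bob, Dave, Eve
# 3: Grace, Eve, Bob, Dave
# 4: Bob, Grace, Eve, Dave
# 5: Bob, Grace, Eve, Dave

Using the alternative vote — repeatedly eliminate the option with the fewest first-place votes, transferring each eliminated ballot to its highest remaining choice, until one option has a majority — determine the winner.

Grace

Round 1: Grace 2, Bob 2, Eve 1, Dave 0. Dave has the fewest and is eliminated.
Round 2: Grace 2, Bob 2, Eve 1. Eve has the fewest and is eliminated.
Round 3: Grace 3, Bob 2. Grace has a majority.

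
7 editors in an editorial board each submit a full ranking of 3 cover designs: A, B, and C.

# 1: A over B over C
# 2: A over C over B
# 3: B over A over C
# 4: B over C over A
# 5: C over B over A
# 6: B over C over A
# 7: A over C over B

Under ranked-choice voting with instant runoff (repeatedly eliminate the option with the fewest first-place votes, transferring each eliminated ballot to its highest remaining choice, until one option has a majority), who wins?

B

Round 1: A 3, B 3, C 1. C has the fewest and is eliminated.
Round 2: B 4, A 3. B has a majority.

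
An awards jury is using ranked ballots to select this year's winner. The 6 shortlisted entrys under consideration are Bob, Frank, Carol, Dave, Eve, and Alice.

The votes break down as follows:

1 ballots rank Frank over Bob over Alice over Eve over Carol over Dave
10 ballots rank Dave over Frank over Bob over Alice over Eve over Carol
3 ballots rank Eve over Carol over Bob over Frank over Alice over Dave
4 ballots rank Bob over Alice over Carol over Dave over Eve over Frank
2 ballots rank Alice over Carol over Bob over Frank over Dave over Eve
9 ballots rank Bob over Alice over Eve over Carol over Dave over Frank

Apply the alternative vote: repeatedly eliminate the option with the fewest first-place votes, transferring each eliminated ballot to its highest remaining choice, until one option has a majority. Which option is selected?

Bob

Round 1: Bob 13, Dave 10, Eve 3, Alice 2, Frank 1, Carol 0. Carol has the fewest and is eliminated.
Round 2: Bob 13, Dave 10, Eve 3, Alice 2, Frank 1. Frank has the fewest and is eliminated.
Round 3: Bob 14, Dave 10, Eve 3, Alice 2. Alice has the fewest and is eliminated.
Round 4: Bob 16, Dave 10, Eve 3. Bob has a majority.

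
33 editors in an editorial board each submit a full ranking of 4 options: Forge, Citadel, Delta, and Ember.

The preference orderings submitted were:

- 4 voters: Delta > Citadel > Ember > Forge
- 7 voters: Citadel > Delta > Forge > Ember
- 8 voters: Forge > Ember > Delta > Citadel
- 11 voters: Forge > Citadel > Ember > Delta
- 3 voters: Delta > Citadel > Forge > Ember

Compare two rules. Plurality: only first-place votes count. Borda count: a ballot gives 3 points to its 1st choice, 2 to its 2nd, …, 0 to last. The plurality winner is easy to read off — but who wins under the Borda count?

Forge

Plurality first-place counts: Forge 19, Citadel 7, Delta 7, Ember 0 → Forge.
Borda totals: Forge 67, Citadel 57, Delta 43, Ember 31 → Forge.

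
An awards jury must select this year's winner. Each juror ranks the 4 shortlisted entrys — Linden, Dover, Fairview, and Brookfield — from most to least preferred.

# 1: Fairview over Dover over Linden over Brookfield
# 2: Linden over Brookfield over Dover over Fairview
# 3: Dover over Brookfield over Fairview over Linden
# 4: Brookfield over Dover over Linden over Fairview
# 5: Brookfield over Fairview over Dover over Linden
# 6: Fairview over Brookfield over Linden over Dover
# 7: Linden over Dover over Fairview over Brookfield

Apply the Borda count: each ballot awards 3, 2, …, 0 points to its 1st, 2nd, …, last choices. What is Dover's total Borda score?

11

Borda scores:
  Linden: 1 + 3 + 0 + 1 + 0 + 1 + 3 = 9
  Dover: 2 + 1 + 3 + 2 + 1 + 0 + 2 = 11
  Fairview: 3 + 0 + 1 + 0 + 2 + 3 + 1 = 10
  Brookfield: 0 + 2 + 2 + 3 + 3 + 2 + 0 = 12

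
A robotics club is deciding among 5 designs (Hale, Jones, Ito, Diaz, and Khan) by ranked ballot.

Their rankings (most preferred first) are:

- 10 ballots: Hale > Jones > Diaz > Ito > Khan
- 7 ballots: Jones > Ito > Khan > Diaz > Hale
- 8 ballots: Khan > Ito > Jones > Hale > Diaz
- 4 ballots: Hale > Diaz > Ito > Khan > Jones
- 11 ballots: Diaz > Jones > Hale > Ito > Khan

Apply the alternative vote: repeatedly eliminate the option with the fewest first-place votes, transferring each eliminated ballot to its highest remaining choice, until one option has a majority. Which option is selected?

Round 1: Hale 14, Diaz 11, Khan 8, Jones 7, Ito 0. Ito has the fewest and is eliminated.
Round 2: Hale 14, Diaz 11, Khan 8, Jones 7. Jones has the fewest and is eliminated.
Round 3: Khan 15, Hale 14, Diaz 11. Diaz has the fewest and is eliminated.
Round 4: Hale 25, Khan 15. Hale has a majority.

Hale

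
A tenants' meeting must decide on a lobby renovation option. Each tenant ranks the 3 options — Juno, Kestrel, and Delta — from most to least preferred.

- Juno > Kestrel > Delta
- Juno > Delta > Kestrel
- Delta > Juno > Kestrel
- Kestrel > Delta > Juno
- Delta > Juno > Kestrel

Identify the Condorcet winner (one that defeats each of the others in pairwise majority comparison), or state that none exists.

Delta

Head-to-head results (5 voters total):
Juno vs Kestrel: Juno wins 4–1.
Juno vs Delta: Delta wins 3–2.
Kestrel vs Delta: Delta wins 3–2.
Delta beats each rival — Juno (3–2), Kestrel (3–2) — so Delta is the Condorcet winner.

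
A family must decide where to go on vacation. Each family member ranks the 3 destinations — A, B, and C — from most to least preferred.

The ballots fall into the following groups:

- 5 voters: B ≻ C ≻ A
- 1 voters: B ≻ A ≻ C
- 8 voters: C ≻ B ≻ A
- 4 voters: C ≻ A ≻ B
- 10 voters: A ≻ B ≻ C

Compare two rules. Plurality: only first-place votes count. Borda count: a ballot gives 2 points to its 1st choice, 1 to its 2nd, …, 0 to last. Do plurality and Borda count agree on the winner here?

Plurality first-place counts: A 10, B 6, C 12 → C.
Borda totals: A 25, B 30, C 29 → B.
The two rules disagree: plurality picks C, Borda picks B.

No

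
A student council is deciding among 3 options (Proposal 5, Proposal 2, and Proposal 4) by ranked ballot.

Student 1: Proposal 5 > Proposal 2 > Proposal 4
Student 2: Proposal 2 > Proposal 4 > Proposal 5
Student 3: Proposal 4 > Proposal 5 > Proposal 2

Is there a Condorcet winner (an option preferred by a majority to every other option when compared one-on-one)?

No

Head-to-head results (3 voters total):
Proposal 5 vs Proposal 2: Proposal 5 wins 2–1.
Proposal 5 vs Proposal 4: Proposal 4 wins 2–1.
Proposal 2 vs Proposal 4: Proposal 2 wins 2–1.
No candidate beats all others: Proposal 5 beats Proposal 2 beats Proposal 4 beats Proposal 5, a majority cycle.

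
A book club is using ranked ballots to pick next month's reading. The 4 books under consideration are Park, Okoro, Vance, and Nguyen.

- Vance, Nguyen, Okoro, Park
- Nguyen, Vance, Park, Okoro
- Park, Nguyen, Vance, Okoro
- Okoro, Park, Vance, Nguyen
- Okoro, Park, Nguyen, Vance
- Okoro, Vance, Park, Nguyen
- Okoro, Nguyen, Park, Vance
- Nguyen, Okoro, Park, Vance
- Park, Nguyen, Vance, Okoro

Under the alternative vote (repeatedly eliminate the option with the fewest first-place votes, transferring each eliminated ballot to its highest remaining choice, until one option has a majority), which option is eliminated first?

Vance

Round 1: Okoro 4, Park 2, Nguyen 2, Vance 1. Vance has the fewest and is eliminated.
Round 2: Okoro 4, Nguyen 3, Park 2. Park has the fewest and is eliminated.
Round 3: Nguyen 5, Okoro 4. Nguyen has a majority.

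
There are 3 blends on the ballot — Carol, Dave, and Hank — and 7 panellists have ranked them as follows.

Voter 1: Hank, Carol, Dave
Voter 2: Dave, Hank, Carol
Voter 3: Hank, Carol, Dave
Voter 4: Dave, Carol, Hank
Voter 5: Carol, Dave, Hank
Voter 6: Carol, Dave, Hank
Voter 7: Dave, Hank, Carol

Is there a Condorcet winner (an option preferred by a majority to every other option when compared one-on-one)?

Head-to-head results (7 voters total):
Carol vs Dave: Carol wins 4–3.
Carol vs Hank: Hank wins 4–3.
Dave vs Hank: Dave wins 5–2.
No candidate beats all others: Carol beats Dave beats Hank beats Carol, a majority cycle.

No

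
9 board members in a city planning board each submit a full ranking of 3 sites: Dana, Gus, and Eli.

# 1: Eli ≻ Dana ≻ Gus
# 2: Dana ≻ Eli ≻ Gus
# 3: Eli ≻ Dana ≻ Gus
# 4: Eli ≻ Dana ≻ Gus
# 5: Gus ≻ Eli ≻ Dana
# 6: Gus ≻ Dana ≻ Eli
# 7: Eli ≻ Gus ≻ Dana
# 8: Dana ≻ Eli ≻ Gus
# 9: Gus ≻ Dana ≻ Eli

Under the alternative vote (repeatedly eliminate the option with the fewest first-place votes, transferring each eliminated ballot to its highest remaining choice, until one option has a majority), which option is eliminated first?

Round 1: Eli 4, Gus 3, Dana 2. Dana has the fewest and is eliminated.
Round 2: Eli 6, Gus 3. Eli has a majority.

Dana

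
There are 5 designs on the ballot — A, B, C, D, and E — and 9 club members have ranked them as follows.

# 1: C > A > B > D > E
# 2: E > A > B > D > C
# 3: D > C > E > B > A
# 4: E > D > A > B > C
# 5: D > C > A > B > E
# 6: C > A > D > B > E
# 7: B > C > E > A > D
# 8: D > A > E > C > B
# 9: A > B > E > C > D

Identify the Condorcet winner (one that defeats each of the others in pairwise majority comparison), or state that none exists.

Head-to-head results (9 voters total):
A vs B: A wins 7–2.
A vs C: C wins 5–4.
A vs D: A wins 5–4.
A vs E: A wins 5–4.
B vs C: C wins 5–4.
B vs D: D wins 5–4.
B vs E: B wins 5–4.
C vs D: D wins 5–4.
C vs E: C wins 5–4.
D vs E: D wins 5–4.
No candidate beats all others: A beats D beats C beats A, a majority cycle.

No Condorcet winner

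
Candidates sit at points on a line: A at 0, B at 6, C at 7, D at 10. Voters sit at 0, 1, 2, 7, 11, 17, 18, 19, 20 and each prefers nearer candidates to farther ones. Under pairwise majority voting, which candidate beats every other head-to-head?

D

With single-peaked preferences on a line, the Condorcet winner is the candidate closest to the median voter.
The median voter (position 11) is closest to D at 10.
Check: D vs C — voters closer to D: 5 of 9.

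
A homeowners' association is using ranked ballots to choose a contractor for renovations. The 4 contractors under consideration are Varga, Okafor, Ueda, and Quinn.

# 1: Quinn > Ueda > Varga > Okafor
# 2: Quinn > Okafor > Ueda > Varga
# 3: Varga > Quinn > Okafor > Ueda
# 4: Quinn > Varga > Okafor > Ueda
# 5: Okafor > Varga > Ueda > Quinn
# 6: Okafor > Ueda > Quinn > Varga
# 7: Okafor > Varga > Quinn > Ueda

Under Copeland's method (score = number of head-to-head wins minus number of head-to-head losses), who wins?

Pairwise results:
  Varga vs Okafor: Okafor wins 4–3.
  Varga vs Ueda: Varga wins 4–3.
  Varga vs Quinn: Quinn wins 4–3.
  Okafor vs Ueda: Okafor wins 6–1.
  Okafor vs Quinn: Quinn wins 4–3.
  Ueda vs Quinn: Quinn wins 5–2.
Copeland scores (wins − losses):
  Varga: 1 − 2 = -1
  Okafor: 2 − 1 = 1
  Ueda: 0 − 3 = -3
  Quinn: 3 − 0 = 3
Quinn has the best Copeland score.

Quinn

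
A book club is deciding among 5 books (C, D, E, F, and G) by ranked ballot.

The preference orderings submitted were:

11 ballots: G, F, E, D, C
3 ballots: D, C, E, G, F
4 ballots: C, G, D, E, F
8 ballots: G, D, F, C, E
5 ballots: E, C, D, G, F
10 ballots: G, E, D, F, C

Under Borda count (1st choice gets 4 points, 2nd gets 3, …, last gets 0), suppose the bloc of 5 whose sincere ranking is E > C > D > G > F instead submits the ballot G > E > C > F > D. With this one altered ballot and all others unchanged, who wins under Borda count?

G

Borda totals with the altered ballot: C 43, D 75, E 77, F 64, G 151.
The winner is unchanged: still G.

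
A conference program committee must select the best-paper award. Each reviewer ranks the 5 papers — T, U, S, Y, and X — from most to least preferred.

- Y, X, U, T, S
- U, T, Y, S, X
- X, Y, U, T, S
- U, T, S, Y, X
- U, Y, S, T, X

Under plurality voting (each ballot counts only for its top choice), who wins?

U

First-place vote totals:
  T: 0
  U: 3
  S: 0
  Y: 1
  X: 1
U has the most first-place votes.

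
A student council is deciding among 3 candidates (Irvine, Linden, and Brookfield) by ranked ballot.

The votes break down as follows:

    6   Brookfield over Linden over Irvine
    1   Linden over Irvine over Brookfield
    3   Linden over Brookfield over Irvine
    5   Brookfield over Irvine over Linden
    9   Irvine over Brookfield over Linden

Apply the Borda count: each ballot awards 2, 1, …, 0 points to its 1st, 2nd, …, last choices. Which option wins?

Brookfield

Borda scores:
  Irvine: 6·0 + 1 + 3·0 + 5·1 + 9·2 = 24
  Linden: 6·1 + 2 + 3·2 + 5·0 + 9·0 = 14
  Brookfield: 6·2 + 0 + 3·1 + 5·2 + 9·1 = 34
Brookfield has the highest total.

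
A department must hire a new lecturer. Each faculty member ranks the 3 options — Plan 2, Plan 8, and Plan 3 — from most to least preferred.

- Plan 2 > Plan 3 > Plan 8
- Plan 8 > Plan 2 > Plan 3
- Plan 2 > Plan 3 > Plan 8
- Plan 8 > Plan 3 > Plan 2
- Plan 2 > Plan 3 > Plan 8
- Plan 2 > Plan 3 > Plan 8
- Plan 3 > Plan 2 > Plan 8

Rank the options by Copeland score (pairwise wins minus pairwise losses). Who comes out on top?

Pairwise results:
  Plan 2 vs Plan 8: Plan 2 wins 5–2.
  Plan 2 vs Plan 3: Plan 2 wins 5–2.
  Plan 8 vs Plan 3: Plan 3 wins 5–2.
Copeland scores (wins − losses):
  Plan 2: 2 − 0 = 2
  Plan 8: 0 − 2 = -2
  Plan 3: 1 − 1 = 0
Plan 2 has the best Copeland score.

Plan 2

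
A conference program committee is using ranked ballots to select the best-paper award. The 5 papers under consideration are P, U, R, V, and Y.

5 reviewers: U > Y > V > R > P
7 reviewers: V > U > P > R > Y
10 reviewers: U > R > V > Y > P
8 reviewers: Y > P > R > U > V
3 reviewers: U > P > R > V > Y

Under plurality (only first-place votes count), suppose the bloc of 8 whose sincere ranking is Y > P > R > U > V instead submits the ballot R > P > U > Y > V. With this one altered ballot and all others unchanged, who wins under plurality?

U

First-place totals with the altered ballot: P 0, U 18, R 8, V 7, Y 0.
The winner is unchanged: still U.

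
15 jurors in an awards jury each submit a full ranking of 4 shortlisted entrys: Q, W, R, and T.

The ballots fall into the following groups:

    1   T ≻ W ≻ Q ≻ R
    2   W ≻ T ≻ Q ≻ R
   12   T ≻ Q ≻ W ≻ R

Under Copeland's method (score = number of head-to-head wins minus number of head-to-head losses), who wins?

T

Pairwise results:
  Q vs W: Q wins 12–3.
  Q vs R: Q wins 15–0.
  Q vs T: T wins 15–0.
  W vs R: W wins 15–0.
  W vs T: T wins 13–2.
  R vs T: T wins 15–0.
Copeland scores (wins − losses):
  Q: 2 − 1 = 1
  W: 1 − 2 = -1
  R: 0 − 3 = -3
  T: 3 − 0 = 3
T has the best Copeland score.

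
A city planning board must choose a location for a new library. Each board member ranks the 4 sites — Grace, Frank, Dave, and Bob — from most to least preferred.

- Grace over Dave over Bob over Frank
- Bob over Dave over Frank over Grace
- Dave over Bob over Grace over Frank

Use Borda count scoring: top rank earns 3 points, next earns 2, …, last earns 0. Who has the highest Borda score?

Dave

Borda scores:
  Grace: 3 + 0 + 1 = 4
  Frank: 0 + 1 + 0 = 1
  Dave: 2 + 2 + 3 = 7
  Bob: 1 + 3 + 2 = 6
Dave has the highest total.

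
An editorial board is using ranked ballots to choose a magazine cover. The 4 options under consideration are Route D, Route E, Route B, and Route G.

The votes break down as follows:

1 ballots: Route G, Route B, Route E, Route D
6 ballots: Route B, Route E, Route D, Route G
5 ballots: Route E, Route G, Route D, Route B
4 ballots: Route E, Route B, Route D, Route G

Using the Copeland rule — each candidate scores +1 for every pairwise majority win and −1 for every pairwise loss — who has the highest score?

Pairwise results:
  Route D vs Route E: Route E wins 16–0.
  Route D vs Route B: Route B wins 11–5.
  Route D vs Route G: Route D wins 10–6.
  Route E vs Route B: Route E wins 9–7.
  Route E vs Route G: Route E wins 15–1.
  Route B vs Route G: Route B wins 10–6.
Copeland scores (wins − losses):
  Route D: 1 − 2 = -1
  Route E: 3 − 0 = 3
  Route B: 2 − 1 = 1
  Route G: 0 − 3 = -3
Route E has the best Copeland score.

Route E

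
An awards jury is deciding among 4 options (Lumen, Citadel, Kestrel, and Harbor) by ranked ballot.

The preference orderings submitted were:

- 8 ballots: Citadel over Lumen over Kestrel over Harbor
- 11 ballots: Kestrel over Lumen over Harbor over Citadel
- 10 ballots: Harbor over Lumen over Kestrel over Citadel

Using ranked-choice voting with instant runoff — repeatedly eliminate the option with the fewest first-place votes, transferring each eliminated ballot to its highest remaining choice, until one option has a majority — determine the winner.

Kestrel

Round 1: Kestrel 11, Harbor 10, Citadel 8, Lumen 0. Lumen has the fewest and is eliminated.
Round 2: Kestrel 11, Harbor 10, Citadel 8. Citadel has the fewest and is eliminated.
Round 3: Kestrel 19, Harbor 10. Kestrel has a majority.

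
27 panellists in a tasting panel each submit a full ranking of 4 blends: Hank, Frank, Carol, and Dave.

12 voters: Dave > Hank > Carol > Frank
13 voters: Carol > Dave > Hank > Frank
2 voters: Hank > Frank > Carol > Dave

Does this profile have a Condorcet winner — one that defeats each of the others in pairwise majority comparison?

Head-to-head results (27 voters total):
Hank vs Frank: Hank wins 27–0.
Hank vs Carol: Hank wins 14–13.
Hank vs Dave: Dave wins 25–2.
Frank vs Carol: Carol wins 25–2.
Frank vs Dave: Dave wins 25–2.
Carol vs Dave: Carol wins 15–12.
No candidate beats all others: Hank beats Carol beats Dave beats Hank, a majority cycle.

No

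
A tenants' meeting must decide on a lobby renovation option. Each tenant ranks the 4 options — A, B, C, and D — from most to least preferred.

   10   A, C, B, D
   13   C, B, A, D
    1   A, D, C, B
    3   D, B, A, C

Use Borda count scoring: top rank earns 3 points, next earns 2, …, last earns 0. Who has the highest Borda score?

Borda scores:
  A: 10·3 + 13·1 + 3 + 3·1 = 49
  B: 10·1 + 13·2 + 0 + 3·2 = 42
  C: 10·2 + 13·3 + 1 + 3·0 = 60
  D: 10·0 + 13·0 + 2 + 3·3 = 11
C has the highest total.

C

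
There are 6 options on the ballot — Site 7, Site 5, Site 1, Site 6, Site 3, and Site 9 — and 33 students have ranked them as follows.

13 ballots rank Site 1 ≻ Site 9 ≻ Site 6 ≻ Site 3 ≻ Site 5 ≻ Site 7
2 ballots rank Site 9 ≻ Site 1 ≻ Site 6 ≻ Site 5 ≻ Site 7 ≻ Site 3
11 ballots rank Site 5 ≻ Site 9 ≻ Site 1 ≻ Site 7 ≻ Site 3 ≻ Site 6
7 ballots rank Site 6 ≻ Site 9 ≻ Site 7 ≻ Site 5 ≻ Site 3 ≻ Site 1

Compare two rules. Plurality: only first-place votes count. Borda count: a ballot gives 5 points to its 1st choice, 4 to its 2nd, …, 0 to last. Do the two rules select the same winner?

No

Plurality first-place counts: Site 7 0, Site 5 11, Site 1 13, Site 6 7, Site 3 0, Site 9 2 → Site 1.
Borda totals: Site 7 45, Site 5 86, Site 1 106, Site 6 80, Site 3 44, Site 9 134 → Site 9.
The two rules disagree: plurality picks Site 1, Borda picks Site 9.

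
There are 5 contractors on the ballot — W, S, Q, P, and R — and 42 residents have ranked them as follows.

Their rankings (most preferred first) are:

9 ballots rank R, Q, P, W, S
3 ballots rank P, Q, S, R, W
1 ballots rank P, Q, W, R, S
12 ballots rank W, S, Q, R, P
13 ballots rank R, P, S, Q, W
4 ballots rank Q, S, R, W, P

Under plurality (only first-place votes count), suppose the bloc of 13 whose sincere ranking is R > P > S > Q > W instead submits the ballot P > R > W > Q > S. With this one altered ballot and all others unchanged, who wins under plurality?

First-place totals with the altered ballot: W 12, S 0, Q 4, P 17, R 9.
The switch changes the winner from R to P.

P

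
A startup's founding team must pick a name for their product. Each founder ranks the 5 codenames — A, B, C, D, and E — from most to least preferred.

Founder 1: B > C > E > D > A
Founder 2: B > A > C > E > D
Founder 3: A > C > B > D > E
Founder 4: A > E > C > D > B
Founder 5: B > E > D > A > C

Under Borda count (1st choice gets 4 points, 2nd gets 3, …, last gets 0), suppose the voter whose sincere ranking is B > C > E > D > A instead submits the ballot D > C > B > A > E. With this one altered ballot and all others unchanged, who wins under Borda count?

A

Borda totals with the altered ballot: A 13, B 12, C 10, D 8, E 7.
The switch changes the winner from B to A.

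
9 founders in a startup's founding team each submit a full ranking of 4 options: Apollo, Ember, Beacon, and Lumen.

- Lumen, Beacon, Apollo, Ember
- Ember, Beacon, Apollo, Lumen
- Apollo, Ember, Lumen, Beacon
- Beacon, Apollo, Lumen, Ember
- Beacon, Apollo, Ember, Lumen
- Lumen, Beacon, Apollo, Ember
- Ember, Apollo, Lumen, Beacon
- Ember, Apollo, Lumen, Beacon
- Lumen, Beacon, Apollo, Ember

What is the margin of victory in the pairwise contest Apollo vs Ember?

Ballots ranking Apollo above Ember: 6.
Ballots ranking Ember above Apollo: 3.
Apollo wins 6–3, a margin of 3.

3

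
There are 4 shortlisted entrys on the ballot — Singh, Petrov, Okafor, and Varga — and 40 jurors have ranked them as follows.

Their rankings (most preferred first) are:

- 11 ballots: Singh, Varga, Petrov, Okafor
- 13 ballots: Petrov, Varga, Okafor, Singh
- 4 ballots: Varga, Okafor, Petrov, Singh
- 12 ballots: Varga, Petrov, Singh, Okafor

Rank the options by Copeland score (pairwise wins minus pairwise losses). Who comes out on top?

Varga

Pairwise results:
  Singh vs Petrov: Petrov wins 29–11.
  Singh vs Okafor: Singh wins 23–17.
  Singh vs Varga: Varga wins 29–11.
  Petrov vs Okafor: Petrov wins 36–4.
  Petrov vs Varga: Varga wins 27–13.
  Okafor vs Varga: Varga wins 40–0.
Copeland scores (wins − losses):
  Singh: 1 − 2 = -1
  Petrov: 2 − 1 = 1
  Okafor: 0 − 3 = -3
  Varga: 3 − 0 = 3
Varga has the best Copeland score.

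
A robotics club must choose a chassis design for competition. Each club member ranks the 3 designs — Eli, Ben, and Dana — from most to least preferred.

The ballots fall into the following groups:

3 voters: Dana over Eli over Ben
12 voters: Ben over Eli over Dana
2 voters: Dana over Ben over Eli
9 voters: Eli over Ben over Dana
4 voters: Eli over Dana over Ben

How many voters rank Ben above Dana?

Ballots ranking Ben above Dana: 12+9 = 21.
Ballots ranking Dana above Ben: 3+2+4 = 9.
So 21 of 30 voters prefer Ben to Dana.

21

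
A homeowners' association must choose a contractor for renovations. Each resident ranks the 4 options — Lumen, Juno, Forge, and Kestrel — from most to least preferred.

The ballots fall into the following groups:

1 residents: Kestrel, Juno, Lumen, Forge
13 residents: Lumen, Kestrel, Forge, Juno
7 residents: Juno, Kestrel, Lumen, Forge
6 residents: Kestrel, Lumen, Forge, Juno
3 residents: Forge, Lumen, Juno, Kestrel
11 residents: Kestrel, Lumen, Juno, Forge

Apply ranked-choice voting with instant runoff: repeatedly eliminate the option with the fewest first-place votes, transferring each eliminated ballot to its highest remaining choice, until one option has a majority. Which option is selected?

Round 1: Kestrel 18, Lumen 13, Juno 7, Forge 3. Forge has the fewest and is eliminated.
Round 2: Kestrel 18, Lumen 16, Juno 7. Juno has the fewest and is eliminated.
Round 3: Kestrel 25, Lumen 16. Kestrel has a majority.

Kestrel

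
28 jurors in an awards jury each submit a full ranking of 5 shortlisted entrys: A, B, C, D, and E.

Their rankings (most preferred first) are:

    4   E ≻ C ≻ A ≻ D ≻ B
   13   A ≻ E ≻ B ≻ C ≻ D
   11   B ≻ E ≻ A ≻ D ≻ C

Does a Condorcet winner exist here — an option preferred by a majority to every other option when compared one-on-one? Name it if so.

Head-to-head results (28 voters total):
A vs B: A wins 17–11.
A vs C: A wins 24–4.
A vs D: A wins 28–0.
A vs E: E wins 15–13.
B vs C: B wins 24–4.
B vs D: B wins 24–4.
B vs E: E wins 17–11.
C vs D: C wins 17–11.
C vs E: E wins 28–0.
D vs E: E wins 28–0.
E beats each rival — A (15–13), B (17–11), C (28–0), D (28–0) — so E is the Condorcet winner.

E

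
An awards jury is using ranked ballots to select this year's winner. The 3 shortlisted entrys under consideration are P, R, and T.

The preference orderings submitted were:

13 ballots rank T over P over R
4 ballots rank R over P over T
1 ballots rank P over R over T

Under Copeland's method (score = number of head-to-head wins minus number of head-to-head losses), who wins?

Pairwise results:
  P vs R: P wins 14–4.
  P vs T: T wins 13–5.
  R vs T: T wins 13–5.
Copeland scores (wins − losses):
  P: 1 − 1 = 0
  R: 0 − 2 = -2
  T: 2 − 0 = 2
T has the best Copeland score.

T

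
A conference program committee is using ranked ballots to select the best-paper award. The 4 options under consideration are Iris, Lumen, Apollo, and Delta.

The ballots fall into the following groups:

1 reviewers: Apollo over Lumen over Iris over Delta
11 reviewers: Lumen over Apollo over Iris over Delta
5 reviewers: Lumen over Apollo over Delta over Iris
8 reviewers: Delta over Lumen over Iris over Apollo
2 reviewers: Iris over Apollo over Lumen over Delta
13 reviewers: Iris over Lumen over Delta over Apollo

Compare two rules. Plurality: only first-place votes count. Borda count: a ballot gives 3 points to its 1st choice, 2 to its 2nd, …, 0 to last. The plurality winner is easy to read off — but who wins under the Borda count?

Plurality first-place counts: Iris 15, Lumen 16, Apollo 1, Delta 8 → Lumen.
Borda totals: Iris 65, Lumen 94, Apollo 39, Delta 42 → Lumen.

Lumen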